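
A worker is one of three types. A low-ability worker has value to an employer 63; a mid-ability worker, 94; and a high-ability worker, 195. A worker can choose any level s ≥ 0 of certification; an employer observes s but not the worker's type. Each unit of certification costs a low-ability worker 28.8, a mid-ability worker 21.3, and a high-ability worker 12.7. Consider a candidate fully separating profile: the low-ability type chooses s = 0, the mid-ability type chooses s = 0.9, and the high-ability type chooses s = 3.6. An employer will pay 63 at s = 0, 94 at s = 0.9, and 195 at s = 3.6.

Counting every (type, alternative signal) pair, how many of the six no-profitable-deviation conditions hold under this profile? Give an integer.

3

Low-ability (own payoff 63): to s=0.9 gives 94 − 28.8×0.9 = 68.08 → profitable ✗; to s=3.6 gives 195 − 28.8×3.6 = 91.32 → profitable ✗.
Mid-ability (own payoff 94 − 21.3×0.9 = 74.83): to s=0 gives 63 → no gain ✓; to s=3.6 gives 195 − 21.3×3.6 = 118.32 → profitable ✗.
High-ability (own payoff 195 − 12.7×3.6 = 149.28): to s=0 gives 63 → no gain ✓; to s=0.9 gives 94 − 12.7×0.9 = 82.57 → no gain ✓.
3 of the 6 constraints hold; not an equilibrium.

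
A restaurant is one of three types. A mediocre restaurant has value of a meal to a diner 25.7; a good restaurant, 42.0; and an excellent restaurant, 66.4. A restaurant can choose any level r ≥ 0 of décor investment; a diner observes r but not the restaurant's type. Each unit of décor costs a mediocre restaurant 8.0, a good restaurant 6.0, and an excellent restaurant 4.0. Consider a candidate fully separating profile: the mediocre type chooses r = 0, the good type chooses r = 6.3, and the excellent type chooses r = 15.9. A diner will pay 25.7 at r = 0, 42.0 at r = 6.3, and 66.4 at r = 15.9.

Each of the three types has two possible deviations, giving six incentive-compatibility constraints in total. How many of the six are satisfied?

3

Good (own payoff 42.0 − 6.0×6.3 = 4.2): to r=0 gives 25.7 → profitable ✗; to r=15.9 gives 66.4 − 6.0×15.9 = -29 → no gain ✓.
Mediocre (own payoff 25.7): to r=6.3 gives 42.0 − 8.0×6.3 = -8.4 → no gain ✓; to r=15.9 gives 66.4 − 8.0×15.9 = -60.8 → no gain ✓.
Excellent (own payoff 66.4 − 4.0×15.9 = 2.8): to r=0 gives 25.7 → profitable ✗; to r=6.3 gives 42.0 − 4.0×6.3 = 16.8 → profitable ✗.
3 of the 6 constraints hold; not an equilibrium.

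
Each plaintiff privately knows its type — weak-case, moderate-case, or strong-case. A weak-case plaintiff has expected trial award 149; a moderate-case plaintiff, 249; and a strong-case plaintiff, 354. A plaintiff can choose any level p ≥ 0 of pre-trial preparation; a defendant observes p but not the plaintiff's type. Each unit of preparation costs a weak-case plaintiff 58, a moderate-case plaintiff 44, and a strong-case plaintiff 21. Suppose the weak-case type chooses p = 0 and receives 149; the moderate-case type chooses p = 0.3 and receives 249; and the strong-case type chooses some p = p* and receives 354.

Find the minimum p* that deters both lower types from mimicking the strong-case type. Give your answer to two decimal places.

Weak-case type (on-path payoff 149) won't mimic when 149 ≥ 354 − 58·p*, i.e. p* ≥ 3.53.
Moderate-case type (on-path payoff 249 − 44×0.3 = 235.8) won't mimic when 235.8 ≥ 354 − 44·p*, i.e. p* ≥ 2.69.
Both must hold, so p* = max(3.53, 2.69) = 3.53. The weak-case type's constraint binds.

3.53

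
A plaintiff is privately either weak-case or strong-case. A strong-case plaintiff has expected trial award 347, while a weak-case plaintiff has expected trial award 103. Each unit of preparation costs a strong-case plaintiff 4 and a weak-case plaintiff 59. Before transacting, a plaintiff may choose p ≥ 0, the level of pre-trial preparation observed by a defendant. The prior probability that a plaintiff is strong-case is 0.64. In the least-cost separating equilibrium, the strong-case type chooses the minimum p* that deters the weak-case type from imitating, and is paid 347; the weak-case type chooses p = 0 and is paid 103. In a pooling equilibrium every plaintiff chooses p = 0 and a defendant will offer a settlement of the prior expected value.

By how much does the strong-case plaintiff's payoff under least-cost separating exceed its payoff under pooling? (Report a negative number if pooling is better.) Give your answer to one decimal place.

71.3

Least-cost separating signal: p* solves 103 = 347 − 59·p*, so p* = (347 − 103)/59 ≈ 4.1356.
Strong-case type's separating payoff: 347 − 4 × p* = 347 − 4 × (347 − 103)/59 = 347 − 976/59 ≈ 330.458.
Pooling payoff: 0.64 × 347 + 0.36 × 103 = 259.16.
Difference: 330.458 − 259.16 = 71.298, i.e. 71.3 to one decimal place.
The strong-case type prefers to separate.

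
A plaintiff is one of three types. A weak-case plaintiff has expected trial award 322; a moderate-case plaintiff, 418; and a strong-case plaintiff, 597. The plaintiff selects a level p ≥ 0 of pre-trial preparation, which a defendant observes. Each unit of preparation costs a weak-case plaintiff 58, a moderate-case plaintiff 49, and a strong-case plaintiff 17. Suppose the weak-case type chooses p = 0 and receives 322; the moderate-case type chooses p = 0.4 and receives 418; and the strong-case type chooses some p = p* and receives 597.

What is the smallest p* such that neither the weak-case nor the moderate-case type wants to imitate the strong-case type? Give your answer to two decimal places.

4.74

Moderate-case type (on-path payoff 418 − 49×0.4 = 398.4) won't mimic when 398.4 ≥ 597 − 49·p*, i.e. p* ≥ 4.05.
Weak-case type (on-path payoff 322) won't mimic when 322 ≥ 597 − 58·p*, i.e. p* ≥ 4.74.
Both must hold, so p* = max(4.74, 4.05) = 4.74. The weak-case type's constraint binds.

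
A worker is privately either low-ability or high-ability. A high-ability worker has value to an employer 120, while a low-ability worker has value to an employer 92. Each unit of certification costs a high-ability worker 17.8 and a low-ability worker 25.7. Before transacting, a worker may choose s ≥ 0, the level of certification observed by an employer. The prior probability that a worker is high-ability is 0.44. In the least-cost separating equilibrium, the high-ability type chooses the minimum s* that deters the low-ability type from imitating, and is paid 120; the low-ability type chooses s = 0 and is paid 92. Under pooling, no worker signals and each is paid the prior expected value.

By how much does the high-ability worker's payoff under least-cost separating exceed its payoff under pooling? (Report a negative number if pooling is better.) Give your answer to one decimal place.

Least-cost separating signal: s* solves 92 = 120 − 25.7·s*, so s* = (120 − 92)/25.7 ≈ 1.0895.
High-ability type's separating payoff: 120 − 17.8 × s* = 120 − 17.8 × (120 − 92)/25.7 = 120 − 498.4/25.7 ≈ 100.607.
Pooling payoff: 0.44 × 120 + 0.56 × 92 = 104.32.
Difference: 100.607 − 104.32 = -3.713, i.e. -3.7 to one decimal place.
The high-ability type would prefer the pooling outcome.

-3.7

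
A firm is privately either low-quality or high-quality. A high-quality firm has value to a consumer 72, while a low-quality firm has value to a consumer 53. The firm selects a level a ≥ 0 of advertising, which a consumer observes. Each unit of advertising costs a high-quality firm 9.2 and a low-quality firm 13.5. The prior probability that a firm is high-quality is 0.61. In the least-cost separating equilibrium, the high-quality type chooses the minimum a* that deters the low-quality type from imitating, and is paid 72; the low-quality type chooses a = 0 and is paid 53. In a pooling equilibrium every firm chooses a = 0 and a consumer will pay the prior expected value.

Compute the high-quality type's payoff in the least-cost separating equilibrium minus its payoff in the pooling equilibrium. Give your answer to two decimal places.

Least-cost separating signal: a* solves 53 = 72 − 13.5·a*, so a* = (72 − 53)/13.5 ≈ 1.4074.
High-quality type's separating payoff: 72 − 9.2 × a* = 72 − 9.2 × (72 − 53)/13.5 = 72 − 174.8/13.5 ≈ 59.0519.
Pooling payoff: 0.61 × 72 + 0.39 × 53 = 64.59.
Difference: 59.0519 − 64.59 = -5.5381, i.e. -5.54 to two decimal places.
The high-quality type would prefer the pooling outcome.

-5.54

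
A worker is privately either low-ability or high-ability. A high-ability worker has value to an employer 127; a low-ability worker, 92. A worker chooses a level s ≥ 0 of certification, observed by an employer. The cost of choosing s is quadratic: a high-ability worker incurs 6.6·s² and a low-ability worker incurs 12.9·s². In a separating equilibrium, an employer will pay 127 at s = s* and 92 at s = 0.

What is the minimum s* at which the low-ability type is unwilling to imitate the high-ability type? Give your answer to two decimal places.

The low-ability type at s = 0 receives 92; imitating at s* yields 127 − 12.9·s*².
Indifference: 92 = 127 − 12.9·s*², so s*² = (127 − 92) / 12.9 ≈ 2.7132.
s* = √2.7132 ≈ 1.65.

1.65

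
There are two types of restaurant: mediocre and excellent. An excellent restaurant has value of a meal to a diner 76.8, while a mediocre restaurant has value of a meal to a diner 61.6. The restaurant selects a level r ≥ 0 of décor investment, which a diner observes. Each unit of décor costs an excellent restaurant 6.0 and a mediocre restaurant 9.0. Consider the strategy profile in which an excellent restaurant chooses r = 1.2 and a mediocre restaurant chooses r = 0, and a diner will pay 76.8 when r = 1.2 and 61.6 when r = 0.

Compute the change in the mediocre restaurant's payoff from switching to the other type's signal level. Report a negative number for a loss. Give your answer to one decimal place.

Playing r = 0 the mediocre restaurant receives 61.6.
Deviating to r = 1.2 brings payment 76.8 at cost 9.0 × 1.2 = 10.8, netting 66.
Gain from deviating: 66 − 61.6 = 4.4.
The gain is positive, so the mediocre type's incentive-compatibility constraint is violated — this profile is not a separating equilibrium.

4.4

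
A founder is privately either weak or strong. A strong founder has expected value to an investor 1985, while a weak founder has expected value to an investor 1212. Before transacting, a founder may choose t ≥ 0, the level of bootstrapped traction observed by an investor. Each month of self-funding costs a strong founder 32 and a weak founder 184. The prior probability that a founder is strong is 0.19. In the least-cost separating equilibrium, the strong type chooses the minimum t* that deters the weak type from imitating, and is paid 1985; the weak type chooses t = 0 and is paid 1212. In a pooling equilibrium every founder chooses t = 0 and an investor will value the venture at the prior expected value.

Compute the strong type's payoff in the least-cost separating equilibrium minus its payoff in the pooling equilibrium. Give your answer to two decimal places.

Least-cost separating signal: t* solves 1212 = 1985 − 184·t*, so t* = (1985 − 1212)/184 ≈ 4.2011.
Strong type's separating payoff: 1985 − 32 × t* = 1985 − 32 × (1985 − 1212)/184 = 1985 − 24736/184 ≈ 1850.5652.
Pooling payoff: 0.19 × 1985 + 0.81 × 1212 = 1358.87.
Difference: 1850.5652 − 1358.87 = 491.6952, i.e. 491.70 to two decimal places.
The strong type prefers to separate.

491.70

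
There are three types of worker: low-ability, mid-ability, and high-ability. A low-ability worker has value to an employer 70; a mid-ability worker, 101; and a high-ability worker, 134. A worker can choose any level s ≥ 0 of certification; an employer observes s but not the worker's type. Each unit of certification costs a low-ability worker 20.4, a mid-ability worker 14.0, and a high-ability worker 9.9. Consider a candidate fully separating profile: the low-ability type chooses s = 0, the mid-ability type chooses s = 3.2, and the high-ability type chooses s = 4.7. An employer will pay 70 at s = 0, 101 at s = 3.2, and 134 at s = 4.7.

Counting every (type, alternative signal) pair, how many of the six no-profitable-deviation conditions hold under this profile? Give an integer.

High-ability (own payoff 134 − 9.9×4.7 = 87.47): to s=0 gives 70 → no gain ✓; to s=3.2 gives 101 − 9.9×3.2 = 69.32 → no gain ✓.
Low-ability (own payoff 70): to s=3.2 gives 101 − 20.4×3.2 = 35.72 → no gain ✓; to s=4.7 gives 134 − 20.4×4.7 = 38.12 → no gain ✓.
Mid-ability (own payoff 101 − 14.0×3.2 = 56.2): to s=0 gives 70 → profitable ✗; to s=4.7 gives 134 − 14.0×4.7 = 68.2 → profitable ✗.
4 of the 6 constraints hold; not an equilibrium.

4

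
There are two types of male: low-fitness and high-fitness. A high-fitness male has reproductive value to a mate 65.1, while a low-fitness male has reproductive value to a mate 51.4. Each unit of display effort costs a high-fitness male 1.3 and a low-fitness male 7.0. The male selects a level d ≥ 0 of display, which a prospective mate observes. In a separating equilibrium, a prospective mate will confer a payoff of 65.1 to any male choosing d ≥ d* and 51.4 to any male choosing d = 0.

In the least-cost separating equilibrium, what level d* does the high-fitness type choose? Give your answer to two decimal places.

A low-fitness male choosing d = 0 receives 51.4.
Imitating at d* instead would pay 65.1 at cost 7.0·d*, netting 65.1 − 7.0·d*.
Indifference: 51.4 = 65.1 − 7.0·d*, so d* = (65.1 − 51.4) / 7.0 ≈ 1.96.
At d* the low-fitness type's incentive constraint just binds; the high-fitness type strictly prefers d* since its per-unit cost is lower.

1.96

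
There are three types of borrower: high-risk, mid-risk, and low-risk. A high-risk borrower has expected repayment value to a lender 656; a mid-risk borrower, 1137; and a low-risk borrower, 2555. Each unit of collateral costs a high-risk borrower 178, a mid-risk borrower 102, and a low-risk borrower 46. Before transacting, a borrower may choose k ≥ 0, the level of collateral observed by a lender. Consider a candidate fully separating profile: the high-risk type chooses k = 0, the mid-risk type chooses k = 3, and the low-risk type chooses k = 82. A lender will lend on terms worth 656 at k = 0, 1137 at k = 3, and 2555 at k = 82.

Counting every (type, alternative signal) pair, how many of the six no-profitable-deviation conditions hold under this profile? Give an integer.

Mid-risk (own payoff 1137 − 102×3 = 831): to k=0 gives 656 → no gain ✓; to k=82 gives 2555 − 102×82 = -5809 → no gain ✓.
High-risk (own payoff 656): to k=3 gives 1137 − 178×3 = 603 → no gain ✓; to k=82 gives 2555 − 178×82 = -12041 → no gain ✓.
Low-risk (own payoff 2555 − 46×82 = -1217): to k=0 gives 656 → profitable ✗; to k=3 gives 1137 − 46×3 = 999 → profitable ✗.
4 of the 6 constraints hold; not an equilibrium.

4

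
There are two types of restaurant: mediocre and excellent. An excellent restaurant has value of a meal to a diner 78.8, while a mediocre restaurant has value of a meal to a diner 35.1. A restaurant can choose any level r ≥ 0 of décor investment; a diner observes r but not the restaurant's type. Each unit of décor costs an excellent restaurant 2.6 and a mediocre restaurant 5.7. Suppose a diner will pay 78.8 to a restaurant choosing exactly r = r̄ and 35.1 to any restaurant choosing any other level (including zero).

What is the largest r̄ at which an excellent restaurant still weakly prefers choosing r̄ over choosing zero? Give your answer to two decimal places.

16.81

Choosing r̄ yields the excellent type 78.8 − 2.6·r̄; choosing zero yields 35.1.
The excellent type is indifferent at 78.8 − 2.6·r̄ = 35.1, i.e. r̄ = (78.8 − 35.1) / 2.6 ≈ 16.81.
For any r̄ above 16.81 the excellent type would rather pool at zero, so separation collapses.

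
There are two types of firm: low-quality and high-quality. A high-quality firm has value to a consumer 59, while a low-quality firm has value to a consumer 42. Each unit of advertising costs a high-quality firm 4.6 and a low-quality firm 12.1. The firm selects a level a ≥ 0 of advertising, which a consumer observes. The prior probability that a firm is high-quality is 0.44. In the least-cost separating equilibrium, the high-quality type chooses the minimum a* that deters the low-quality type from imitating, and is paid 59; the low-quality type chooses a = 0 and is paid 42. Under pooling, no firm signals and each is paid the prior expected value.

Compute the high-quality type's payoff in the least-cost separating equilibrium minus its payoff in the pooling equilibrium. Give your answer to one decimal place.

3.1

Least-cost separating signal: a* solves 42 = 59 − 12.1·a*, so a* = (59 − 42)/12.1 ≈ 1.4050.
High-quality type's separating payoff: 59 − 4.6 × a* = 59 − 4.6 × (59 − 42)/12.1 = 59 − 78.2/12.1 ≈ 52.537.
Pooling payoff: 0.44 × 59 + 0.56 × 42 = 49.48.
Difference: 52.537 − 49.48 = 3.057, i.e. 3.1 to one decimal place.
The high-quality type prefers to separate.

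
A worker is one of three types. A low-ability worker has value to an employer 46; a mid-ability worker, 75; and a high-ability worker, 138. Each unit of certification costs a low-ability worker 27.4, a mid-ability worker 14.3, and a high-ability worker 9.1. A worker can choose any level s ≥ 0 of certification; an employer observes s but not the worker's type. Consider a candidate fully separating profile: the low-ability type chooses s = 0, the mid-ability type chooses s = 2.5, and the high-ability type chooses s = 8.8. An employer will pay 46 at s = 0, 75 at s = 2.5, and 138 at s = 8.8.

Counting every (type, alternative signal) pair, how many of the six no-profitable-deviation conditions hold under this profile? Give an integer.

High-ability (own payoff 138 − 9.1×8.8 = 57.92): to s=0 gives 46 → no gain ✓; to s=2.5 gives 75 − 9.1×2.5 = 52.25 → no gain ✓.
Mid-ability (own payoff 75 − 14.3×2.5 = 39.25): to s=0 gives 46 → profitable ✗; to s=8.8 gives 138 − 14.3×8.8 = 12.16 → no gain ✓.
Low-ability (own payoff 46): to s=2.5 gives 75 − 27.4×2.5 = 6.5 → no gain ✓; to s=8.8 gives 138 − 27.4×8.8 = -103.12 → no gain ✓.
5 of the 6 constraints hold; not an equilibrium.

5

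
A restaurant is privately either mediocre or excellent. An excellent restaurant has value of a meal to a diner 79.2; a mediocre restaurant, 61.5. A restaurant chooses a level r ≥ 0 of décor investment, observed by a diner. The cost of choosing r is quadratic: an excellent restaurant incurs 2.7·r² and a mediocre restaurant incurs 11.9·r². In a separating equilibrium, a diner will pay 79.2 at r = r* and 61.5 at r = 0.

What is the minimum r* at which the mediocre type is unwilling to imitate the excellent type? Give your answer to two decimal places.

The mediocre type at r = 0 receives 61.5; imitating at r* yields 79.2 − 11.9·r*².
Indifference: 61.5 = 79.2 − 11.9·r*², so r*² = (79.2 − 61.5) / 11.9 ≈ 1.4874.
r* = √1.4874 ≈ 1.22.

1.22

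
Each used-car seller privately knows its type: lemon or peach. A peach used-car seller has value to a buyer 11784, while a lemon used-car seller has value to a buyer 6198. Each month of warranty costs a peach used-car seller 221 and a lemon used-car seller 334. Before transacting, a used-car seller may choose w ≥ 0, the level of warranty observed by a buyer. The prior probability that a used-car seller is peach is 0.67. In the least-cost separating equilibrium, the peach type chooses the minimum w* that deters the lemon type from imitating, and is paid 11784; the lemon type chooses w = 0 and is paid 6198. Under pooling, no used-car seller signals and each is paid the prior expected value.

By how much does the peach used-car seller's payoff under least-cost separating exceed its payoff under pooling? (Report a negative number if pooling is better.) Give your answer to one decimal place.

Least-cost separating signal: w* solves 6198 = 11784 − 334·w*, so w* = (11784 − 6198)/334 ≈ 16.7246.
Peach type's separating payoff: 11784 − 221 × w* = 11784 − 221 × (11784 − 6198)/334 = 11784 − 1234506/334 ≈ 8087.874.
Pooling payoff: 0.67 × 11784 + 0.33 × 6198 = 9940.62.
Difference: 8087.874 − 9940.62 = -1852.746, i.e. -1852.7 to one decimal place.
The peach type would prefer the pooling outcome.

-1852.7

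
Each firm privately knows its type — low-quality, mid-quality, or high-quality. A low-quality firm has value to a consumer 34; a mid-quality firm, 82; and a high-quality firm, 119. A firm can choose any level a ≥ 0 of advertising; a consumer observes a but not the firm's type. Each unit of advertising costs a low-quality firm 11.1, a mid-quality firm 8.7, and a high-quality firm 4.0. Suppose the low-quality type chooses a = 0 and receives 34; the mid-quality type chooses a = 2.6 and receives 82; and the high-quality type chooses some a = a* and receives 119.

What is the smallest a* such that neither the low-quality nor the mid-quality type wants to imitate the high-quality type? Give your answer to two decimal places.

Low-quality type (on-path payoff 34) won't mimic when 34 ≥ 119 − 11.1·a*, i.e. a* ≥ 7.66.
Mid-quality type (on-path payoff 82 − 8.7×2.6 = 59.38) won't mimic when 59.38 ≥ 119 − 8.7·a*, i.e. a* ≥ 6.85.
Both must hold, so a* = max(7.66, 6.85) = 7.66. The low-quality type's constraint binds.

7.66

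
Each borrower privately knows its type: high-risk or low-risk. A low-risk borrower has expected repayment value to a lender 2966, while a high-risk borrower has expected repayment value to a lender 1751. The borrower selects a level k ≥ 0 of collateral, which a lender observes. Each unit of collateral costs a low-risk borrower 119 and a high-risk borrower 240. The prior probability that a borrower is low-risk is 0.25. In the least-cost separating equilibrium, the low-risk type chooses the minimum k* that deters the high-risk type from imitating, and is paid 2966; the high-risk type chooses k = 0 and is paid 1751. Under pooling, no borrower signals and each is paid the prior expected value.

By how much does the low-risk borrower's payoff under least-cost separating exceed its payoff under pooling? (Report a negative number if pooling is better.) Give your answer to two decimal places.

308.81

Least-cost separating signal: k* solves 1751 = 2966 − 240·k*, so k* = (2966 − 1751)/240 = 5.0625.
Low-risk type's separating payoff: 2966 − 119 × k* = 2966 − 119 × (2966 − 1751)/240 = 2966 − 144585/240 = 2363.5625.
Pooling payoff: 0.25 × 2966 + 0.75 × 1751 = 2054.75.
Difference: 2363.5625 − 2054.75 = 308.8125, i.e. 308.81 to two decimal places.
The low-risk type prefers to separate.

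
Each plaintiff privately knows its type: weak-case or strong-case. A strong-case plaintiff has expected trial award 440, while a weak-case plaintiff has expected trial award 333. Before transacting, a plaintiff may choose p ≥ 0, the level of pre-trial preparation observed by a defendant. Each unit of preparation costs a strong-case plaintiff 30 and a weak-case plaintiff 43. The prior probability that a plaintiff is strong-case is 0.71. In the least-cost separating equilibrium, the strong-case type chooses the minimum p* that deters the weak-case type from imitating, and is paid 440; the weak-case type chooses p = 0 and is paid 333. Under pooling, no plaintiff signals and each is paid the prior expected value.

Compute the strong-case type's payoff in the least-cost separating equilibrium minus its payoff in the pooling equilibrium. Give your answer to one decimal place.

Least-cost separating signal: p* solves 333 = 440 − 43·p*, so p* = (440 − 333)/43 ≈ 2.4884.
Strong-case type's separating payoff: 440 − 30 × p* = 440 − 30 × (440 − 333)/43 = 440 − 3210/43 ≈ 365.349.
Pooling payoff: 0.71 × 440 + 0.29 × 333 = 408.97.
Difference: 365.349 − 408.97 = -43.621, i.e. -43.6 to one decimal place.
The strong-case type would prefer the pooling outcome.

-43.6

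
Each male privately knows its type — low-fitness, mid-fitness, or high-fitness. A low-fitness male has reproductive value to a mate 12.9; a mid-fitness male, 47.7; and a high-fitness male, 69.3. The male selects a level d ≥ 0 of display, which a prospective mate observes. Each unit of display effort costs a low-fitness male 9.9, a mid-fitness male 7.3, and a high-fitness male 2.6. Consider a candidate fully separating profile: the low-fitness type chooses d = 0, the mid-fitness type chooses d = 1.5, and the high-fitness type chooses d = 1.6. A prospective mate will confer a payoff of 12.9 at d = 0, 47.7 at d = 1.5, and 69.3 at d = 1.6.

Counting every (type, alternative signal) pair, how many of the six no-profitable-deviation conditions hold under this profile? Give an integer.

3

High-fitness (own payoff 69.3 − 2.6×1.6 = 65.14): to d=0 gives 12.9 → no gain ✓; to d=1.5 gives 47.7 − 2.6×1.5 = 43.8 → no gain ✓.
Mid-fitness (own payoff 47.7 − 7.3×1.5 = 36.75): to d=0 gives 12.9 → no gain ✓; to d=1.6 gives 69.3 − 7.3×1.6 = 57.62 → profitable ✗.
Low-fitness (own payoff 12.9): to d=1.5 gives 47.7 − 9.9×1.5 = 32.85 → profitable ✗; to d=1.6 gives 69.3 − 9.9×1.6 = 53.46 → profitable ✗.
3 of the 6 constraints hold; not an equilibrium.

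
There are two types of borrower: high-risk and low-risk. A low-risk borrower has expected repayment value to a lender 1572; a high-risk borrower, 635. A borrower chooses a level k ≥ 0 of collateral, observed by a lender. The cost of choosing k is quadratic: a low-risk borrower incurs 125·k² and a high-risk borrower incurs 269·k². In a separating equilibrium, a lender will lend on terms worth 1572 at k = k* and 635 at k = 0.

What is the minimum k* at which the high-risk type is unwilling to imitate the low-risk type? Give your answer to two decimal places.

1.87

The high-risk type at k = 0 receives 635; imitating at k* yields 1572 − 269·k*².
Indifference: 635 = 1572 − 269·k*², so k*² = (1572 − 635) / 269 ≈ 3.4833.
k* = √3.4833 ≈ 1.87.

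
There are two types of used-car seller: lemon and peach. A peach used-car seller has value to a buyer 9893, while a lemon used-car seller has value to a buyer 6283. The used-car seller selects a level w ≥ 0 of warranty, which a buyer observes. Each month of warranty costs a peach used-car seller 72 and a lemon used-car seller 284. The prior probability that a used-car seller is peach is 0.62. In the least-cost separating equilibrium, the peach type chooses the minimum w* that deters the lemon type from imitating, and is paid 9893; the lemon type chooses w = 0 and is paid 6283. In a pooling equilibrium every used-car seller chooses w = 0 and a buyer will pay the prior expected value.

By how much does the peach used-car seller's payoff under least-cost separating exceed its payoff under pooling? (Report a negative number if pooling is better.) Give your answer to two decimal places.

456.59

Least-cost separating signal: w* solves 6283 = 9893 − 284·w*, so w* = (9893 − 6283)/284 ≈ 12.7113.
Peach type's separating payoff: 9893 − 72 × w* = 9893 − 72 × (9893 − 6283)/284 = 9893 − 259920/284 ≈ 8977.7887.
Pooling payoff: 0.62 × 9893 + 0.38 × 6283 = 8521.2.
Difference: 8977.7887 − 8521.2 = 456.5887, i.e. 456.59 to two decimal places.
The peach type prefers to separate.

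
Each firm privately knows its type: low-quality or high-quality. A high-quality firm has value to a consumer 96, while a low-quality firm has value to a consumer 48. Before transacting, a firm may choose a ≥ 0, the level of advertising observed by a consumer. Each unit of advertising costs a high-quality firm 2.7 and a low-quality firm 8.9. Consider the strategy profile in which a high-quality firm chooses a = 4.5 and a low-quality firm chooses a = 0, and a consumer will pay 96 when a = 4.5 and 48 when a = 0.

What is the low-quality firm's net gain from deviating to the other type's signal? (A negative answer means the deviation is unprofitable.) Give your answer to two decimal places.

Playing a = 0 the low-quality firm receives 48.
Deviating to a = 4.5 brings payment 96 at cost 8.9 × 4.5 = 40.05, netting 55.95.
Gain from deviating: 55.95 − 48 = 7.95.
The gain is positive, so the low-quality type's incentive-compatibility constraint is violated — this profile is not a separating equilibrium.

7.95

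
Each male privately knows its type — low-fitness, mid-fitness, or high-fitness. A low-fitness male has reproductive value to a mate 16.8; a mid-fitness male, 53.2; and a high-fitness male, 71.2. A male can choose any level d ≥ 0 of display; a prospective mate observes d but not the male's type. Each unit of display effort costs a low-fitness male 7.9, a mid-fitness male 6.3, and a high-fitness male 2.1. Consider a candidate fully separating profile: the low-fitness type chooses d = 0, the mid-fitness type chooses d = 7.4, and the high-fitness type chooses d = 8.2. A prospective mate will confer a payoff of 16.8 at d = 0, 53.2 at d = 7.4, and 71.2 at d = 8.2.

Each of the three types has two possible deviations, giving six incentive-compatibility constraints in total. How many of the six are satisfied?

Mid-fitness (own payoff 53.2 − 6.3×7.4 = 6.58): to d=0 gives 16.8 → profitable ✗; to d=8.2 gives 71.2 − 6.3×8.2 = 19.54 → profitable ✗.
Low-fitness (own payoff 16.8): to d=7.4 gives 53.2 − 7.9×7.4 = -5.26 → no gain ✓; to d=8.2 gives 71.2 − 7.9×8.2 = 6.42 → no gain ✓.
High-fitness (own payoff 71.2 − 2.1×8.2 = 53.98): to d=0 gives 16.8 → no gain ✓; to d=7.4 gives 53.2 − 2.1×7.4 = 37.66 → no gain ✓.
4 of the 6 constraints hold; not an equilibrium.

4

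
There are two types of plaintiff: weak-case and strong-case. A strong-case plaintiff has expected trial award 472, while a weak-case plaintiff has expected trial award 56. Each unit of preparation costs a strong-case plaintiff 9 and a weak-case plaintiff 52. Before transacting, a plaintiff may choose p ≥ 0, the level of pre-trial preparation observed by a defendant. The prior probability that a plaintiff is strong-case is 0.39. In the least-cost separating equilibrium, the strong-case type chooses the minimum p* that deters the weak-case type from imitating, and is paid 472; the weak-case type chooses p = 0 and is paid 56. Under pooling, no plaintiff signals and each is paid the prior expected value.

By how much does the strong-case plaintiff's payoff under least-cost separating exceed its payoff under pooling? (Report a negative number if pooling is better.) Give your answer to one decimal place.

Least-cost separating signal: p* solves 56 = 472 − 52·p*, so p* = (472 − 56)/52 = 8.
Strong-case type's separating payoff: 472 − 9 × p* = 472 − 9 × (472 − 56)/52 = 472 − 3744/52 = 400.
Pooling payoff: 0.39 × 472 + 0.61 × 56 = 218.24.
Difference: 400 − 218.24 = 181.76, i.e. 181.8 to one decimal place.
The strong-case type prefers to separate.

181.8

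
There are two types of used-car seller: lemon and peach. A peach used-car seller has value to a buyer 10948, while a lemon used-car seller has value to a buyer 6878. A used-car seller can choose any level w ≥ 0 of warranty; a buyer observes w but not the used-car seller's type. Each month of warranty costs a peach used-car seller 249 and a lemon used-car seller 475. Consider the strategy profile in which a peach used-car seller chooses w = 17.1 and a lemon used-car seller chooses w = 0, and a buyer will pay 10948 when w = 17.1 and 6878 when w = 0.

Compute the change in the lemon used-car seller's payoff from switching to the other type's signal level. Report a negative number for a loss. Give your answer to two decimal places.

Playing w = 0 the lemon used-car seller receives 6878.
Deviating to w = 17.1 brings payment 10948 at cost 475 × 17.1 = 8122.5, netting 2825.5.
Gain from deviating: 2825.5 − 6878 = -4052.50.
The gain is negative, so the lemon type's incentive-compatibility constraint is satisfied.

-4052.50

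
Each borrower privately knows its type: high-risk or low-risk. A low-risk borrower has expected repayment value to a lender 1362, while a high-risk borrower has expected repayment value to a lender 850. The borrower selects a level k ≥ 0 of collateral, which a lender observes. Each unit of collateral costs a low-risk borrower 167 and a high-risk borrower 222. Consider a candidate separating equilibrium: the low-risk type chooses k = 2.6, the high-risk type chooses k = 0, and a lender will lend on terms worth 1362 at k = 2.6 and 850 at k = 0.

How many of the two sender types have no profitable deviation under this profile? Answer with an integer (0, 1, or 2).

Low-risk type: signal → 1362 − 167 × 2.6 = 927.8; deviate to 0 → 850. IC holds (927.8 ≥ 850).
High-risk type: stay at 0 → 850; mimic → 1362 − 222 × 2.6 = 784.8. IC holds (850 ≥ 784.8).
2 of 2 constraints hold, so this is a separating equilibrium.

2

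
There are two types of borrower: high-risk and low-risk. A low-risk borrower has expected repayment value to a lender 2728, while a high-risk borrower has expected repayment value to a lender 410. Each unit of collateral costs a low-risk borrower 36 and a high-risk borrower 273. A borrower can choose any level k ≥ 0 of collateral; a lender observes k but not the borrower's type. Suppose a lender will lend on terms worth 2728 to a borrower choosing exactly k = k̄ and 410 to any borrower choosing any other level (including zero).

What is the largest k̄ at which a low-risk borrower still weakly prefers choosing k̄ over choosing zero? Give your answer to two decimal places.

Choosing k̄ yields the low-risk type 2728 − 36·k̄; choosing zero yields 410.
The low-risk type is indifferent at 2728 − 36·k̄ = 410, i.e. k̄ = (2728 − 410) / 36 ≈ 64.39.
For any k̄ above 64.39 the low-risk type would rather pool at zero, so separation collapses.

64.39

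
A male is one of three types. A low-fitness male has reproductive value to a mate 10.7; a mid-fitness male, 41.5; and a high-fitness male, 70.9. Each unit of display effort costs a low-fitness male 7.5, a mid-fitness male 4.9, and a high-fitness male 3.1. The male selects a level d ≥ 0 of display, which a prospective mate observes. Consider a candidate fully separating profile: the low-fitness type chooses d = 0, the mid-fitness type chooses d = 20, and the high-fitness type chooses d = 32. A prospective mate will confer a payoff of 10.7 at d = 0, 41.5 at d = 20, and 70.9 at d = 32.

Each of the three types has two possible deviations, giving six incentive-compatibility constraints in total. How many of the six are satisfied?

Mid-fitness (own payoff 41.5 − 4.9×20 = -56.5): to d=0 gives 10.7 → profitable ✗; to d=32 gives 70.9 − 4.9×32 = -85.9 → no gain ✓.
Low-fitness (own payoff 10.7): to d=20 gives 41.5 − 7.5×20 = -108.5 → no gain ✓; to d=32 gives 70.9 − 7.5×32 = -169.1 → no gain ✓.
High-fitness (own payoff 70.9 − 3.1×32 = -28.3): to d=0 gives 10.7 → profitable ✗; to d=20 gives 41.5 − 3.1×20 = -20.5 → profitable ✗.
3 of the 6 constraints hold; not an equilibrium.

3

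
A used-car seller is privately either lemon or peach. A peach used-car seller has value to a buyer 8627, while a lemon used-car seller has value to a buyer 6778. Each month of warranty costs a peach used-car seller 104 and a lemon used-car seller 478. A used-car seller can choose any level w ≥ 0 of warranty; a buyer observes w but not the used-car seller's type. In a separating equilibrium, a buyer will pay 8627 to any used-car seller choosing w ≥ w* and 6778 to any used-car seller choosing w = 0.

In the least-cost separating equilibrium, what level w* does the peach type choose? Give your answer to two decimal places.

3.87

A lemon used-car seller choosing w = 0 receives 6778.
Imitating at w* instead would pay 8627 at cost 478·w*, netting 8627 − 478·w*.
Indifference: 6778 = 8627 − 478·w*, so w* = (8627 − 6778) / 478 ≈ 3.87.
At w* the lemon type's incentive constraint just binds; the peach type strictly prefers w* since its per-unit cost is lower.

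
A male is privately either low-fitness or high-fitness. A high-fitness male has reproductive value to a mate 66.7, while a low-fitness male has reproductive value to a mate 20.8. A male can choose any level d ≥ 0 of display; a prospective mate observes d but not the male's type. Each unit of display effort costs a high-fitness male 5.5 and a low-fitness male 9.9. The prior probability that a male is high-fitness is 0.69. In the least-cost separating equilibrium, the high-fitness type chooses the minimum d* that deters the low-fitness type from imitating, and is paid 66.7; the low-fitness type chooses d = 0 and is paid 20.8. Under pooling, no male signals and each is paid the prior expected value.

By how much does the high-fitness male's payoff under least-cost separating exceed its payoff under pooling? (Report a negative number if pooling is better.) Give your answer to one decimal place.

Least-cost separating signal: d* solves 20.8 = 66.7 − 9.9·d*, so d* = (66.7 − 20.8)/9.9 ≈ 4.6364.
High-fitness type's separating payoff: 66.7 − 5.5 × d* = 66.7 − 5.5 × (66.7 − 20.8)/9.9 = 66.7 − 252.45/9.9 = 41.2.
Pooling payoff: 0.69 × 66.7 + 0.31 × 20.8 = 52.471.
Difference: 41.2 − 52.471 = -11.271, i.e. -11.3 to one decimal place.
The high-fitness type would prefer the pooling outcome.

-11.3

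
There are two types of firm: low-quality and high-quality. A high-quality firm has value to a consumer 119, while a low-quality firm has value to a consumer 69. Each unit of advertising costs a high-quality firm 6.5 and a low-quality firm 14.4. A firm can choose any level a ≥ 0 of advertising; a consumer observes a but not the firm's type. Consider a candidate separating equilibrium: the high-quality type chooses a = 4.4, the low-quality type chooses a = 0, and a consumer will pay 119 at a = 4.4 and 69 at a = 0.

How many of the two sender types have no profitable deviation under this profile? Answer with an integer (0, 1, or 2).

2

Low-quality type: stay at 0 → 69; mimic → 119 − 14.4 × 4.4 = 55.64. IC holds (69 ≥ 55.64).
High-quality type: signal → 119 − 6.5 × 4.4 = 90.4; deviate to 0 → 69. IC holds (90.4 ≥ 69).
2 of 2 constraints hold, so this is a separating equilibrium.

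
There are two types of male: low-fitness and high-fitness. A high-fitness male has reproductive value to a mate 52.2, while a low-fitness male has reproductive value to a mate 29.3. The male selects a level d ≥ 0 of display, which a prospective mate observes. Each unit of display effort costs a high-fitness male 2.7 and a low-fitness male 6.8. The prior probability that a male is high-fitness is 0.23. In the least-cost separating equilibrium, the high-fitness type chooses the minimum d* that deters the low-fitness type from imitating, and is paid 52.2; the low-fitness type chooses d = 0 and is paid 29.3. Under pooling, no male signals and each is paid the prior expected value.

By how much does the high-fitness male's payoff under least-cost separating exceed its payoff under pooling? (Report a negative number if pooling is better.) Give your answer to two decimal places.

8.54

Least-cost separating signal: d* solves 29.3 = 52.2 − 6.8·d*, so d* = (52.2 − 29.3)/6.8 ≈ 3.3676.
High-fitness type's separating payoff: 52.2 − 2.7 × d* = 52.2 − 2.7 × (52.2 − 29.3)/6.8 = 52.2 − 61.83/6.8 ≈ 43.1074.
Pooling payoff: 0.23 × 52.2 + 0.77 × 29.3 = 34.567.
Difference: 43.1074 − 34.567 = 8.5404, i.e. 8.54 to two decimal places.
The high-fitness type prefers to separate.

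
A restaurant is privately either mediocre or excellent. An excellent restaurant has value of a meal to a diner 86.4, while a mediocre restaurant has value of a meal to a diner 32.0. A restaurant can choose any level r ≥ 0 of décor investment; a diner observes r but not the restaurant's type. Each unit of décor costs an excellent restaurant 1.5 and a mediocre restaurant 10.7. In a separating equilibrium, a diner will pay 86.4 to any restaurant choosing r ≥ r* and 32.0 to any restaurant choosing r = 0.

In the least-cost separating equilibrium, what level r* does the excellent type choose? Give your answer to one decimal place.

5.1

A mediocre restaurant choosing r = 0 receives 32.0.
Imitating at r* instead would pay 86.4 at cost 10.7·r*, netting 86.4 − 10.7·r*.
Indifference: 32.0 = 86.4 − 10.7·r*, so r* = (86.4 − 32.0) / 10.7 ≈ 5.1.
At r* the mediocre type's incentive constraint just binds; the excellent type strictly prefers r* since its per-unit cost is lower.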